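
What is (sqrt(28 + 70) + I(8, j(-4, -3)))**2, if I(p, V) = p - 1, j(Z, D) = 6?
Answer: 147 + 98*sqrt(2) ≈ 285.59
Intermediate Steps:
I(p, V) = -1 + p
(sqrt(28 + 70) + I(8, j(-4, -3)))**2 = (sqrt(28 + 70) + (-1 + 8))**2 = (sqrt(98) + 7)**2 = (7*sqrt(2) + 7)**2 = (7 + 7*sqrt(2))**2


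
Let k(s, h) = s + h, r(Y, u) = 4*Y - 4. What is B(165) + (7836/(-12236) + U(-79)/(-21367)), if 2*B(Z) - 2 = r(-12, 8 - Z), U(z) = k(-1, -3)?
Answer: -72864654/2841811 ≈ -25.640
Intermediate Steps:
r(Y, u) = -4 + 4*Y
k(s, h) = h + s
U(z) = -4 (U(z) = -3 - 1 = -4)
B(Z) = -25 (B(Z) = 1 + (-4 + 4*(-12))/2 = 1 + (-4 - 48)/2 = 1 + (½)*(-52) = 1 - 26 = -25)
B(165) + (7836/(-12236) + U(-79)/(-21367)) = -25 + (7836/(-12236) - 4/(-21367)) = -25 + (7836*(-1/12236) - 4*(-1/21367)) = -25 + (-1959/3059 + 4/21367) = -25 - 1819379/2841811 = -72864654/2841811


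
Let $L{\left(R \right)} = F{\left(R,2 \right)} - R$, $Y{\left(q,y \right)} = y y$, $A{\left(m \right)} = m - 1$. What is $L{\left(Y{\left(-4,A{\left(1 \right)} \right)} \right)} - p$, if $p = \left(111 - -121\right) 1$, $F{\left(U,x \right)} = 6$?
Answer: $-226$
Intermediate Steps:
$A{\left(m \right)} = -1 + m$
$Y{\left(q,y \right)} = y^{2}$
$L{\left(R \right)} = 6 - R$
$p = 232$ ($p = \left(111 + 121\right) 1 = 232 \cdot 1 = 232$)
$L{\left(Y{\left(-4,A{\left(1 \right)} \right)} \right)} - p = \left(6 - \left(-1 + 1\right)^{2}\right) - 232 = \left(6 - 0^{2}\right) - 232 = \left(6 - 0\right) - 232 = \left(6 + 0\right) - 232 = 6 - 232 = -226$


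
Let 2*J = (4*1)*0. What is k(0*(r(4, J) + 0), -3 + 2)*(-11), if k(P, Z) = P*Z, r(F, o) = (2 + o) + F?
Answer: 0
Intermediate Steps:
J = 0 (J = ((4*1)*0)/2 = (4*0)/2 = (½)*0 = 0)
r(F, o) = 2 + F + o
k(0*(r(4, J) + 0), -3 + 2)*(-11) = ((0*((2 + 4 + 0) + 0))*(-3 + 2))*(-11) = ((0*(6 + 0))*(-1))*(-11) = ((0*6)*(-1))*(-11) = (0*(-1))*(-11) = 0*(-11) = 0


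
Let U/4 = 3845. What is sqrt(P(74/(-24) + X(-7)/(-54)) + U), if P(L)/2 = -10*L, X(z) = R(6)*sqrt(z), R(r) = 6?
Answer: sqrt(138975 + 20*I*sqrt(7))/3 ≈ 124.26 + 0.023657*I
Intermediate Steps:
U = 15380 (U = 4*3845 = 15380)
X(z) = 6*sqrt(z)
P(L) = -20*L (P(L) = 2*(-10*L) = -20*L)
sqrt(P(74/(-24) + X(-7)/(-54)) + U) = sqrt(-20*(74/(-24) + (6*sqrt(-7))/(-54)) + 15380) = sqrt(-20*(74*(-1/24) + (6*(I*sqrt(7)))*(-1/54)) + 15380) = sqrt(-20*(-37/12 + (6*I*sqrt(7))*(-1/54)) + 15380) = sqrt(-20*(-37/12 - I*sqrt(7)/9) + 15380) = sqrt((185/3 + 20*I*sqrt(7)/9) + 15380) = sqrt(46325/3 + 20*I*sqrt(7)/9)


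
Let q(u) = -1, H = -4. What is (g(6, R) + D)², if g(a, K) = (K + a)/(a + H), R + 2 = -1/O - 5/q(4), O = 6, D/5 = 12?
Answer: 597529/144 ≈ 4149.5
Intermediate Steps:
D = 60 (D = 5*12 = 60)
R = 17/6 (R = -2 + (-1/6 - 5/(-1)) = -2 + (-1*⅙ - 5*(-1)) = -2 + (-⅙ + 5) = -2 + 29/6 = 17/6 ≈ 2.8333)
g(a, K) = (K + a)/(-4 + a) (g(a, K) = (K + a)/(a - 4) = (K + a)/(-4 + a))
(g(6, R) + D)² = ((17/6 + 6)/(-4 + 6) + 60)² = ((53/6)/2 + 60)² = ((½)*(53/6) + 60)² = (53/12 + 60)² = (773/12)² = 597529/144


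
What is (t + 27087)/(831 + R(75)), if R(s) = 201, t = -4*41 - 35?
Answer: 3361/129 ≈ 26.054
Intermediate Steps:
t = -199 (t = -164 - 35 = -199)
(t + 27087)/(831 + R(75)) = (-199 + 27087)/(831 + 201) = 26888/1032 = 26888*(1/1032) = 3361/129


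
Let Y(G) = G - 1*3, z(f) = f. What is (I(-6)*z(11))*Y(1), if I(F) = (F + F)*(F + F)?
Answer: -3168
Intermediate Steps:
Y(G) = -3 + G (Y(G) = G - 3 = -3 + G)
I(F) = 4*F**2 (I(F) = (2*F)*(2*F) = 4*F**2)
(I(-6)*z(11))*Y(1) = ((4*(-6)**2)*11)*(-3 + 1) = ((4*36)*11)*(-2) = (144*11)*(-2) = 1584*(-2) = -3168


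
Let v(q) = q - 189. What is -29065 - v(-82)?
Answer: -28794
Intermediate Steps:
v(q) = -189 + q
-29065 - v(-82) = -29065 - (-189 - 82) = -29065 - 1*(-271) = -29065 + 271 = -28794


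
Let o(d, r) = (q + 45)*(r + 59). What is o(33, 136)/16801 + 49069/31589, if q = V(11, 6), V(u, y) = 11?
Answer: 1169360149/530726789 ≈ 2.2033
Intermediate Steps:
q = 11
o(d, r) = 3304 + 56*r (o(d, r) = (11 + 45)*(r + 59) = 56*(59 + r) = 3304 + 56*r)
o(33, 136)/16801 + 49069/31589 = (3304 + 56*136)/16801 + 49069/31589 = (3304 + 7616)*(1/16801) + 49069*(1/31589) = 10920*(1/16801) + 49069/31589 = 10920/16801 + 49069/31589 = 1169360149/530726789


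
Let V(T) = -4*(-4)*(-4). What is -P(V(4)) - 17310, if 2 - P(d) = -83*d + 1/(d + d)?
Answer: -1536001/128 ≈ -12000.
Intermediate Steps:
V(T) = -64 (V(T) = 16*(-4) = -64)
P(d) = 2 + 83*d - 1/(2*d) (P(d) = 2 - (-83*d + 1/(d + d)) = 2 - (-83*d + 1/(2*d)) = 2 - (1/(2*d) - 83*d) = 2 + (83*d - 1/(2*d)) = 2 + 83*d - 1/(2*d))
-P(V(4)) - 17310 = -(2 + 83*(-64) - 1/2/(-64)) - 17310 = -(2 - 5312 - 1/2*(-1/64)) - 17310 = -(2 - 5312 + 1/128) - 17310 = -1*(-679679/128) - 17310 = 679679/128 - 17310 = -1536001/128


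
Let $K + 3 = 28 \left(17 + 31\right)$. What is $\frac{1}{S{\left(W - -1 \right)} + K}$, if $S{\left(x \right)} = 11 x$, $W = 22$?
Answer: $\frac{1}{1594} \approx 0.00062735$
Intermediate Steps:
$K = 1341$ ($K = -3 + 28 \left(17 + 31\right) = -3 + 28 \cdot 48 = -3 + 1344 = 1341$)
$\frac{1}{S{\left(W - -1 \right)} + K} = \frac{1}{11 \left(22 - -1\right) + 1341} = \frac{1}{11 \left(22 + 1\right) + 1341} = \frac{1}{11 \cdot 23 + 1341} = \frac{1}{253 + 1341} = \frac{1}{1594}$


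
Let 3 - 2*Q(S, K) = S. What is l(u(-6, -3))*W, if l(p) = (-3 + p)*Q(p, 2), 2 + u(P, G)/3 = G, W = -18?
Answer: 2916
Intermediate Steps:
Q(S, K) = 3/2 - S/2
u(P, G) = -6 + 3*G
l(p) = (-3 + p)*(3/2 - p/2)
l(u(-6, -3))*W = -(-3 + (-6 + 3*(-3)))**2/2*(-18) = -(-3 + (-6 - 9))**2/2*(-18) = -(-3 - 15)**2/2*(-18) = -1/2*(-18)**2*(-18) = -1/2*324*(-18) = -162*(-18) = 2916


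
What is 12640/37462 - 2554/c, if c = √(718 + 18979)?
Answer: 6320/18731 - 2554*√19697/19697 ≈ -17.860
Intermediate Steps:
c = √19697 ≈ 140.35
12640/37462 - 2554/c = 12640/37462 - 2554*√19697/19697 = 12640*(1/37462) - 2554*√19697/19697 = 6320/18731 - 2554*√19697/19697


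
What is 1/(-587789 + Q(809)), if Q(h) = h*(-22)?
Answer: -1/605587 ≈ -1.6513e-6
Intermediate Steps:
Q(h) = -22*h
1/(-587789 + Q(809)) = 1/(-587789 - 22*809) = 1/(-587789 - 17798) = 1/(-605587) = -1/605587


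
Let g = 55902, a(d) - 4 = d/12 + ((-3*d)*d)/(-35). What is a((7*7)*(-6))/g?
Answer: 73883/559020 ≈ 0.13217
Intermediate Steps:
a(d) = 4 + d/12 + 3*d²/35 (a(d) = 4 + (d/12 + ((-3*d)*d)/(-35)) = 4 + (d*(1/12) - 3*d²*(-1/35)) = 4 + (d/12 + 3*d²/35) = 4 + d/12 + 3*d²/35)
a((7*7)*(-6))/g = (4 + ((7*7)*(-6))/12 + 3*((7*7)*(-6))²/35)/55902 = (4 + (49*(-6))/12 + 3*(49*(-6))²/35)*(1/55902) = (4 + (1/12)*(-294) + (3/35)*(-294)²)*(1/55902) = (4 - 49/2 + (3/35)*86436)*(1/55902) = (4 - 49/2 + 37044/5)*(1/55902) = (73883/10)*(1/55902) = 73883/559020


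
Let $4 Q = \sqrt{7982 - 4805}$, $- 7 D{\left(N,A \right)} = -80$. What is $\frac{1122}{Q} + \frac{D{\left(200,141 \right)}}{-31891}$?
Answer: $- \frac{80}{223237} + \frac{1496 \sqrt{353}}{353} \approx 79.624$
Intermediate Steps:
$D{\left(N,A \right)} = \frac{80}{7}$ ($D{\left(N,A \right)} = \left(- \frac{1}{7}\right) \left(-80\right) = \frac{80}{7}$)
$Q = \frac{3 \sqrt{353}}{4}$ ($Q = \frac{\sqrt{7982 - 4805}}{4} = \frac{\sqrt{3177}}{4} = \frac{3 \sqrt{353}}{4} \approx 14.091$)
$\frac{1122}{Q} + \frac{D{\left(200,141 \right)}}{-31891} = \frac{1122}{\frac{3}{4} \sqrt{353}} + \frac{80}{7 \left(-31891\right)} = 1122 \frac{4 \sqrt{353}}{1059} + \frac{80}{7} \left(- \frac{1}{31891}\right) = \frac{1496 \sqrt{353}}{353} - \frac{80}{223237} = - \frac{80}{223237} + \frac{1496 \sqrt{353}}{353}$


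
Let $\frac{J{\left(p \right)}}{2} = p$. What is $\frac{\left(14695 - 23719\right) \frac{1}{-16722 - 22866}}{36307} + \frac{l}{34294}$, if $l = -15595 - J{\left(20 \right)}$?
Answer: $- \frac{1872684369467}{4107625339142} \approx -0.4559$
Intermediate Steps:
$J{\left(p \right)} = 2 p$
$l = -15635$ ($l = -15595 - 2 \cdot 20 = -15595 - 40 = -15635$)
$\frac{\left(14695 - 23719\right) \frac{1}{-16722 - 22866}}{36307} + \frac{l}{34294} = \frac{\left(14695 - 23719\right) \frac{1}{-16722 - 22866}}{36307} - \frac{15635}{34294} = - \frac{9024}{-39588} \cdot \frac{1}{36307} - \frac{15635}{34294} = \left(-9024\right) \left(- \frac{1}{39588}\right) \frac{1}{36307} - \frac{15635}{34294} = \frac{752}{3299} \cdot \frac{1}{36307} - \frac{15635}{34294} = \frac{752}{119776793} - \frac{15635}{34294} = - \frac{1872684369467}{4107625339142}$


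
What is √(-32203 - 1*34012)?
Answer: I*√66215 ≈ 257.32*I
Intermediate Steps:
√(-32203 - 1*34012) = √(-32203 - 34012) = √(-66215) = I*√66215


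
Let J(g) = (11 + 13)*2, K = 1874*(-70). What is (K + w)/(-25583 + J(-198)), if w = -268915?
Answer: 80019/5107 ≈ 15.668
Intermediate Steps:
K = -131180
J(g) = 48 (J(g) = 24*2 = 48)
(K + w)/(-25583 + J(-198)) = (-131180 - 268915)/(-25583 + 48) = -400095/(-25535) = -400095*(-1/25535) = 80019/5107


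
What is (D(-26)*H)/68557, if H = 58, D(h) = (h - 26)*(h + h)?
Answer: 156832/68557 ≈ 2.2876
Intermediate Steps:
D(h) = 2*h*(-26 + h) (D(h) = (-26 + h)*(2*h) = 2*h*(-26 + h))
(D(-26)*H)/68557 = ((2*(-26)*(-26 - 26))*58)/68557 = ((2*(-26)*(-52))*58)*(1/68557) = (2704*58)*(1/68557) = 156832*(1/68557) = 156832/68557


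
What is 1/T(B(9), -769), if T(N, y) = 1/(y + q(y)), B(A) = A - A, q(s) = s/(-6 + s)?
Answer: -595206/775 ≈ -768.01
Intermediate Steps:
B(A) = 0
T(N, y) = 1/(y + y/(-6 + y))
1/T(B(9), -769) = 1/((-6 - 769)/((-769)*(-5 - 769))) = 1/(-1/769*(-775)/(-774)) = 1/(-1/769*(-1/774)*(-775)) = 1/(-775/595206) = -595206/775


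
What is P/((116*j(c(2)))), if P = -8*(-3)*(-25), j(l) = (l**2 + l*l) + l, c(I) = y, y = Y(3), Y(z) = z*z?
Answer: -50/1653 ≈ -0.030248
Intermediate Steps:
Y(z) = z**2
y = 9 (y = 3**2 = 9)
c(I) = 9
j(l) = l + 2*l**2 (j(l) = (l**2 + l**2) + l = 2*l**2 + l = l + 2*l**2)
P = -600 (P = 24*(-25) = -600)
P/((116*j(c(2)))) = -600*1/(1044*(1 + 2*9)) = -600*1/(1044*(1 + 18)) = -600/(116*(9*19)) = -600/(116*171) = -600/19836 = -600*1/19836 = -50/1653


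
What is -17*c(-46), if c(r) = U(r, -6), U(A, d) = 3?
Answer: -51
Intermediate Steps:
c(r) = 3
-17*c(-46) = -17*3 = -51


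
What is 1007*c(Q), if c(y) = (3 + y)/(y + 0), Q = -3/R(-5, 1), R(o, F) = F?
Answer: 0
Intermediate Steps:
Q = -3 (Q = -3/1 = -3*1 = -3)
c(y) = (3 + y)/y
1007*c(Q) = 1007*((3 - 3)/(-3)) = 1007*(-1/3*0) = 1007*0 = 0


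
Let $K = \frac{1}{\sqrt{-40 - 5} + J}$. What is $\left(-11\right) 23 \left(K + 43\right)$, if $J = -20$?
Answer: $- \frac{967219}{89} + \frac{759 i \sqrt{5}}{445} \approx -10868.0 + 3.8139 i$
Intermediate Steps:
$K = \frac{1}{-20 + 3 i \sqrt{5}}$ ($K = \frac{1}{\sqrt{-40 - 5} - 20} = \frac{1}{\sqrt{-45} - 20} = \frac{1}{3 i \sqrt{5} - 20} = \frac{1}{-20 + 3 i \sqrt{5}} \approx -0.044944 - 0.015075 i$)
$\left(-11\right) 23 \left(K + 43\right) = \left(-11\right) 23 \left(\left(- \frac{4}{89} - \frac{3 i \sqrt{5}}{445}\right) + 43\right) = - 253 \left(\frac{3823}{89} - \frac{3 i \sqrt{5}}{445}\right) = - \frac{967219}{89} + \frac{759 i \sqrt{5}}{445}$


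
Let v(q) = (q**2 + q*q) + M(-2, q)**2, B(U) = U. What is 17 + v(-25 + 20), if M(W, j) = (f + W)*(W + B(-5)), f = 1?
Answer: 116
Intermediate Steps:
M(W, j) = (1 + W)*(-5 + W) (M(W, j) = (1 + W)*(W - 5) = (1 + W)*(-5 + W))
v(q) = 49 + 2*q**2 (v(q) = (q**2 + q*q) + (-5 + (-2)**2 - 4*(-2))**2 = (q**2 + q**2) + (-5 + 4 + 8)**2 = 2*q**2 + 7**2 = 2*q**2 + 49 = 49 + 2*q**2)
17 + v(-25 + 20) = 17 + (49 + 2*(-25 + 20)**2) = 17 + (49 + 2*(-5)**2) = 17 + (49 + 2*25) = 17 + (49 + 50) = 17 + 99 = 116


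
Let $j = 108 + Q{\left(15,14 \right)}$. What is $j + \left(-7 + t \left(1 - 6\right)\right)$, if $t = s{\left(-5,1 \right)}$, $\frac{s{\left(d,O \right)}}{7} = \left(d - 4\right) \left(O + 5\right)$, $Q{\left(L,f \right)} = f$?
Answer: $2005$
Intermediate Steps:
$s{\left(d,O \right)} = 7 \left(-4 + d\right) \left(5 + O\right)$ ($s{\left(d,O \right)} = 7 \left(d - 4\right) \left(O + 5\right) = 7 \left(-4 + d\right) \left(5 + O\right)$)
$j = 122$ ($j = 108 + 14 = 122$)
$t = -378$ ($t = -140 - 28 + 35 \left(-5\right) + 7 \cdot 1 \left(-5\right) = -140 - 28 - 175 - 35 = -378$)
$j + \left(-7 + t \left(1 - 6\right)\right) = 122 - \left(7 + 378 \left(1 - 6\right)\right) = 122 - -1883 = 122 + \left(-7 + 1890\right) = 122 + 1883 = 2005$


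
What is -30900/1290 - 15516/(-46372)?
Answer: -11773993/498499 ≈ -23.619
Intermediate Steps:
-30900/1290 - 15516/(-46372) = -30900*1/1290 - 15516*(-1/46372) = -1030/43 + 3879/11593 = -11773993/498499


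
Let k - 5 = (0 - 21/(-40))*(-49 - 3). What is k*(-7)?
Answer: 1561/10 ≈ 156.10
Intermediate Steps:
k = -223/10 (k = 5 + (0 - 21/(-40))*(-49 - 3) = 5 + (0 - 21*(-1/40))*(-52) = 5 + (0 + 21/40)*(-52) = 5 + (21/40)*(-52) = 5 - 273/10 = -223/10 ≈ -22.300)
k*(-7) = -223/10*(-7) = 1561/10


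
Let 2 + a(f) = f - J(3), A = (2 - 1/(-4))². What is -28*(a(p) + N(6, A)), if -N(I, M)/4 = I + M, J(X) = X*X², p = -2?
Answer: 2107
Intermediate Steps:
J(X) = X³
A = 81/16 (A = (2 - 1*(-¼))² = (2 + ¼)² = (9/4)² = 81/16 ≈ 5.0625)
N(I, M) = -4*I - 4*M (N(I, M) = -4*(I + M) = -4*I - 4*M)
a(f) = -29 + f (a(f) = -2 + (f - 1*3³) = -2 + (f - 1*27) = -2 + (f - 27) = -2 + (-27 + f) = -29 + f)
-28*(a(p) + N(6, A)) = -28*((-29 - 2) + (-4*6 - 4*81/16)) = -28*(-31 + (-24 - 81/4)) = -28*(-31 - 177/4) = -28*(-301/4) = 2107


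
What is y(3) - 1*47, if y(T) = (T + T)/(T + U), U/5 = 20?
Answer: -4835/103 ≈ -46.942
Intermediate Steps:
U = 100 (U = 5*20 = 100)
y(T) = 2*T/(100 + T) (y(T) = (T + T)/(T + 100) = (2*T)/(100 + T) = 2*T/(100 + T))
y(3) - 1*47 = 2*3/(100 + 3) - 1*47 = 2*3/103 - 47 = 2*3*(1/103) - 47 = 6/103 - 47 = -4835/103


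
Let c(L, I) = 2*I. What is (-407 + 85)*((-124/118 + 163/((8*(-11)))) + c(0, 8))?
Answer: -10947839/2596 ≈ -4217.2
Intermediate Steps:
(-407 + 85)*((-124/118 + 163/((8*(-11)))) + c(0, 8)) = (-407 + 85)*((-124/118 + 163/((8*(-11)))) + 2*8) = -322*((-124*1/118 + 163/(-88)) + 16) = -322*((-62/59 + 163*(-1/88)) + 16) = -322*((-62/59 - 163/88) + 16) = -322*(-15073/5192 + 16) = -322*67999/5192 = -10947839/2596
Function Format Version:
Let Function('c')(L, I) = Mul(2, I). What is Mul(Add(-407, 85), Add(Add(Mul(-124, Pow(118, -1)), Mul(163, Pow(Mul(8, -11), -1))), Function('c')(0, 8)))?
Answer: Rational(-10947839, 2596) ≈ -4217.2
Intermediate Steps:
Mul(Add(-407, 85), Add(Add(Mul(-124, Pow(118, -1)), Mul(163, Pow(Mul(8, -11), -1))), Function('c')(0, 8))) = Mul(Add(-407, 85), Add(Add(Mul(-124, Pow(118, -1)), Mul(163, Pow(Mul(8, -11), -1))), Mul(2, 8))) = Mul(-322, Add(Add(Mul(-124, Rational(1, 118)), Mul(163, Pow(-88, -1))), 16)) = Mul(-322, Add(Add(Rational(-62, 59), Mul(163, Rational(-1, 88))), 16)) = Mul(-322, Add(Add(Rational(-62, 59), Rational(-163, 88)), 16)) = Mul(-322, Add(Rational(-15073, 5192), 16)) = Mul(-322, Rational(67999, 5192)) = Rational(-10947839, 2596)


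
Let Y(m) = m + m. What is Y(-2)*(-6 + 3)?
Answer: 12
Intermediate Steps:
Y(m) = 2*m
Y(-2)*(-6 + 3) = (2*(-2))*(-6 + 3) = -4*(-3) = 12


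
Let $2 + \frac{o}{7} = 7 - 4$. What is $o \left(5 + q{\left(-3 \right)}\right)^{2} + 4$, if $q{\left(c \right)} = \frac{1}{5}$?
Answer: $\frac{4832}{25} \approx 193.28$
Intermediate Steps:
$o = 7$ ($o = -14 + 7 \left(7 - 4\right) = -14 + 7 \cdot 3 = -14 + 21 = 7$)
$q{\left(c \right)} = \frac{1}{5}$
$o \left(5 + q{\left(-3 \right)}\right)^{2} + 4 = 7 \left(5 + \frac{1}{5}\right)^{2} + 4 = 7 \left(\frac{26}{5}\right)^{2} + 4 = 7 \cdot \frac{676}{25} + 4 = \frac{4732}{25} + 4 = \frac{4832}{25}$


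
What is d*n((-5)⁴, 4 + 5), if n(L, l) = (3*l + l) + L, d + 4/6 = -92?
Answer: -183758/3 ≈ -61253.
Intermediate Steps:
d = -278/3 (d = -⅔ - 92 = -278/3 ≈ -92.667)
n(L, l) = L + 4*l (n(L, l) = 4*l + L = L + 4*l)
d*n((-5)⁴, 4 + 5) = -278*((-5)⁴ + 4*(4 + 5))/3 = -278*(625 + 4*9)/3 = -278*(625 + 36)/3 = -278/3*661 = -183758/3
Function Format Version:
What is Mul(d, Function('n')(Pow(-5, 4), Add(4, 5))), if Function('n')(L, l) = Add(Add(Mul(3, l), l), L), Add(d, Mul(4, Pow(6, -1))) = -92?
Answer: Rational(-183758, 3) ≈ -61253.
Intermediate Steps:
d = Rational(-278, 3) (d = Add(Rational(-2, 3), -92) = Rational(-278, 3) ≈ -92.667)
Function('n')(L, l) = Add(L, Mul(4, l)) (Function('n')(L, l) = Add(Mul(4, l), L) = Add(L, Mul(4, l)))
Mul(d, Function('n')(Pow(-5, 4), Add(4, 5))) = Mul(Rational(-278, 3), Add(Pow(-5, 4), Mul(4, Add(4, 5)))) = Mul(Rational(-278, 3), Add(625, Mul(4, 9))) = Mul(Rational(-278, 3), Add(625, 36)) = Mul(Rational(-278, 3), 661) = Rational(-183758, 3)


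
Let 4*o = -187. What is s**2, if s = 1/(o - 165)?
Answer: 16/717409 ≈ 2.2302e-5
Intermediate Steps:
o = -187/4 (o = (1/4)*(-187) = -187/4 ≈ -46.750)
s = -4/847 (s = 1/(-187/4 - 165) = 1/(-847/4) = -4/847 ≈ -0.0047226)
s**2 = (-4/847)**2 = 16/717409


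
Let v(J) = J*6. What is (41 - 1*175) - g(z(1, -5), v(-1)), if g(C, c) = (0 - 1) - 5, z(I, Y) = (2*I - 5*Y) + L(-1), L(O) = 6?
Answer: -128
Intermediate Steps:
z(I, Y) = 6 - 5*Y + 2*I (z(I, Y) = (2*I - 5*Y) + 6 = (-5*Y + 2*I) + 6 = 6 - 5*Y + 2*I)
v(J) = 6*J
g(C, c) = -6 (g(C, c) = -1 - 5 = -6)
(41 - 1*175) - g(z(1, -5), v(-1)) = (41 - 1*175) - 1*(-6) = (41 - 175) + 6 = -134 + 6 = -128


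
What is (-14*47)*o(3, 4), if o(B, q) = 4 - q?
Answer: 0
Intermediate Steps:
(-14*47)*o(3, 4) = (-14*47)*(4 - 1*4) = -658*(4 - 4) = -658*0 = 0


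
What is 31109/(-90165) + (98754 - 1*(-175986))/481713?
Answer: 3262107461/14477884215 ≈ 0.22532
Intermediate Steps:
31109/(-90165) + (98754 - 1*(-175986))/481713 = 31109*(-1/90165) + (98754 + 175986)*(1/481713) = -31109/90165 + 274740*(1/481713) = -31109/90165 + 91580/160571 = 3262107461/14477884215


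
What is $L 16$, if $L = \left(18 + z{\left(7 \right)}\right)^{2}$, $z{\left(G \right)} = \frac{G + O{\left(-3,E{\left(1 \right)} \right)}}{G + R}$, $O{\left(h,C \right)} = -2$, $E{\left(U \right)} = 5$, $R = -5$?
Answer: $6724$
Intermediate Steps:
$z{\left(G \right)} = \frac{-2 + G}{-5 + G}$ ($z{\left(G \right)} = \frac{G - 2}{G - 5} = \frac{-2 + G}{-5 + G}$)
$L = \frac{1681}{4}$ ($L = \left(18 + \frac{-2 + 7}{-5 + 7}\right)^{2} = \left(18 + \frac{1}{2} \cdot 5\right)^{2} = \left(18 + \frac{5}{2}\right)^{2} = \left(\frac{41}{2}\right)^{2} = \frac{1681}{4} \approx 420.25$)
$L 16 = \frac{1681}{4} \cdot 16 = 6724$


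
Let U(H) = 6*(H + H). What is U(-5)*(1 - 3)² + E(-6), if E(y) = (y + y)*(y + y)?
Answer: -96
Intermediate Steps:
E(y) = 4*y² (E(y) = (2*y)*(2*y) = 4*y²)
U(H) = 12*H (U(H) = 6*(2*H) = 12*H)
U(-5)*(1 - 3)² + E(-6) = (12*(-5))*(1 - 3)² + 4*(-6)² = -60*(-2)² + 4*36 = -60*4 + 144 = -240 + 144 = -96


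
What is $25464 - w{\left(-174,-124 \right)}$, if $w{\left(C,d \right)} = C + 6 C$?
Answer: $26682$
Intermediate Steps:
$w{\left(C,d \right)} = 7 C$
$25464 - w{\left(-174,-124 \right)} = 25464 - 7 \left(-174\right) = 25464 - -1218 = 25464 + 1218 = 26682$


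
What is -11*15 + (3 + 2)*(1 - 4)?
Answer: -180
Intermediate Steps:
-11*15 + (3 + 2)*(1 - 4) = -165 + 5*(-3) = -165 - 15 = -180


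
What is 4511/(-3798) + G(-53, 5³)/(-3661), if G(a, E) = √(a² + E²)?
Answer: -4511/3798 - √18434/3661 ≈ -1.2248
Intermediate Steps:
G(a, E) = √(E² + a²)
4511/(-3798) + G(-53, 5³)/(-3661) = 4511/(-3798) + √((5³)² + (-53)²)/(-3661) = 4511*(-1/3798) + √(125² + 2809)*(-1/3661) = -4511/3798 + √(15625 + 2809)*(-1/3661) = -4511/3798 + √18434*(-1/3661) = -4511/3798 - √18434/3661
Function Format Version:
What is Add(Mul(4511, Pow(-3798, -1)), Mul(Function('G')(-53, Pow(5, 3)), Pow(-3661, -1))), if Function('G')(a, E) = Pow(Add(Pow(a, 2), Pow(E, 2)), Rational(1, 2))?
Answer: Add(Rational(-4511, 3798), Mul(Rational(-1, 3661), Pow(18434, Rational(1, 2)))) ≈ -1.2248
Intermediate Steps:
Function('G')(a, E) = Pow(Add(Pow(E, 2), Pow(a, 2)), Rational(1, 2))
Add(Mul(4511, Pow(-3798, -1)), Mul(Function('G')(-53, Pow(5, 3)), Pow(-3661, -1))) = Add(Mul(4511, Pow(-3798, -1)), Mul(Pow(Add(Pow(Pow(5, 3), 2), Pow(-53, 2)), Rational(1, 2)), Pow(-3661, -1))) = Add(Mul(4511, Rational(-1, 3798)), Mul(Pow(Add(Pow(125, 2), 2809), Rational(1, 2)), Rational(-1, 3661))) = Add(Rational(-4511, 3798), Mul(Pow(Add(15625, 2809), Rational(1, 2)), Rational(-1, 3661))) = Add(Rational(-4511, 3798), Mul(Pow(18434, Rational(1, 2)), Rational(-1, 3661))) = Add(Rational(-4511, 3798), Mul(Rational(-1, 3661), Pow(18434, Rational(1, 2))))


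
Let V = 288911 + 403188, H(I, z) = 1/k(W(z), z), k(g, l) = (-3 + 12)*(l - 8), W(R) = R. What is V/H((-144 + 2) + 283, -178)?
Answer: -1158573726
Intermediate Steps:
k(g, l) = -72 + 9*l (k(g, l) = 9*(-8 + l) = -72 + 9*l)
H(I, z) = 1/(-72 + 9*z)
V = 692099
V/H((-144 + 2) + 283, -178) = 692099/((1/(9*(-8 - 178)))) = 692099/(((1/9)/(-186))) = 692099/(((1/9)*(-1/186))) = 692099/(-1/1674) = 692099*(-1674) = -1158573726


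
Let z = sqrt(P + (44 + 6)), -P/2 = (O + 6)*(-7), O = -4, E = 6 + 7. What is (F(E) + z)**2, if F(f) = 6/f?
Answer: 13218/169 + 12*sqrt(78)/13 ≈ 86.365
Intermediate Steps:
E = 13
P = 28 (P = -2*(-4 + 6)*(-7) = -4*(-7) = -2*(-14) = 28)
z = sqrt(78) (z = sqrt(28 + (44 + 6)) = sqrt(28 + 50) = sqrt(78) ≈ 8.8318)
(F(E) + z)**2 = (6/13 + sqrt(78))**2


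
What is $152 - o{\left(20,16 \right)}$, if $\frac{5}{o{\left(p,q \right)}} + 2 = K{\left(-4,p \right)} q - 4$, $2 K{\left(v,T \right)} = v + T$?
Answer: $\frac{18539}{122} \approx 151.96$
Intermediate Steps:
$K{\left(v,T \right)} = \frac{T}{2} + \frac{v}{2}$ ($K{\left(v,T \right)} = \frac{v + T}{2} = \frac{T + v}{2} = \frac{T}{2} + \frac{v}{2}$)
$o{\left(p,q \right)} = \frac{5}{-6 + q \left(-2 + \frac{p}{2}\right)}$ ($o{\left(p,q \right)} = \frac{5}{-2 + \left(\left(\frac{p}{2} + \frac{1}{2} \left(-4\right)\right) q - 4\right)} = \frac{5}{-2 + \left(\left(\frac{p}{2} - 2\right) q - 4\right)} = \frac{5}{-2 + \left(\left(-2 + \frac{p}{2}\right) q - 4\right)} = \frac{5}{-2 + \left(q \left(-2 + \frac{p}{2}\right) - 4\right)} = \frac{5}{-2 + \left(-4 + q \left(-2 + \frac{p}{2}\right)\right)} = \frac{5}{-6 + q \left(-2 + \frac{p}{2}\right)}$)
$152 - o{\left(20,16 \right)} = 152 - \frac{10}{-12 + 16 \left(-4 + 20\right)} = 152 - \frac{10}{-12 + 16 \cdot 16} = 152 - \frac{10}{-12 + 256} = 152 - \frac{10}{244} = 152 - 10 \cdot \frac{1}{244} = 152 - \frac{5}{122} = \frac{18539}{122}$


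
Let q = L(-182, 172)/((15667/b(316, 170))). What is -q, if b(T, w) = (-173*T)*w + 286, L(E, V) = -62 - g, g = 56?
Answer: -1096606332/15667 ≈ -69995.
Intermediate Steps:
L(E, V) = -118 (L(E, V) = -62 - 1*56 = -62 - 56 = -118)
b(T, w) = 286 - 173*T*w (b(T, w) = -173*T*w + 286 = 286 - 173*T*w)
q = 1096606332/15667 (q = -118/(15667/(286 - 173*316*170)) = -118/(15667/(286 - 9293560)) = -118/(15667/(-9293274)) = -118/(15667*(-1/9293274)) = -118/(-15667/9293274) = -118*(-9293274/15667) = 1096606332/15667 ≈ 69995.)
-q = -1*1096606332/15667 = -1096606332/15667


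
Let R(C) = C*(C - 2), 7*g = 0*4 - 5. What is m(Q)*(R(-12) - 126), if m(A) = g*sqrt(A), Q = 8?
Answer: -60*sqrt(2) ≈ -84.853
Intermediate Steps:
g = -5/7 (g = (0*4 - 5)/7 = (0 - 5)/7 = (1/7)*(-5) = -5/7 ≈ -0.71429)
m(A) = -5*sqrt(A)/7
R(C) = C*(-2 + C)
m(Q)*(R(-12) - 126) = (-10*sqrt(2)/7)*(-12*(-2 - 12) - 126) = (-10*sqrt(2)/7)*(-12*(-14) - 126) = (-10*sqrt(2)/7)*(168 - 126) = -10*sqrt(2)/7*42 = -60*sqrt(2)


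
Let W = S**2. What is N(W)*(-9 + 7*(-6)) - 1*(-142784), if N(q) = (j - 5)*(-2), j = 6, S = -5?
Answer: 142886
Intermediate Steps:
W = 25 (W = (-5)**2 = 25)
N(q) = -2 (N(q) = (6 - 5)*(-2) = 1*(-2) = -2)
N(W)*(-9 + 7*(-6)) - 1*(-142784) = -2*(-9 + 7*(-6)) - 1*(-142784) = -2*(-9 - 42) + 142784 = -2*(-51) + 142784 = 102 + 142784 = 142886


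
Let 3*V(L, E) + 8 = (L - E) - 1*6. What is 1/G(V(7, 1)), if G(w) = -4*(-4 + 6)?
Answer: -1/8 ≈ -0.12500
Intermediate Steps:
V(L, E) = -14/3 - E/3 + L/3 (V(L, E) = -8/3 + ((L - E) - 1*6)/3 = -8/3 + ((L - E) - 6)/3 = -8/3 + (-6 + L - E)/3 = -8/3 + (-2 - E/3 + L/3) = -14/3 - E/3 + L/3)
G(w) = -8 (G(w) = -4*2 = -8)
1/G(V(7, 1)) = 1/(-8) = -1/8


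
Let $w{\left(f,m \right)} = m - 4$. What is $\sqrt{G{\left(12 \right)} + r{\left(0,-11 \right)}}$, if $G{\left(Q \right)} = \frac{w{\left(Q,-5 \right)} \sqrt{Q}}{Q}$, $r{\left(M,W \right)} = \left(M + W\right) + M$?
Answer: $\frac{\sqrt{-44 - 6 \sqrt{3}}}{2} \approx 3.6876 i$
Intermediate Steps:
$r{\left(M,W \right)} = W + 2 M$
$w{\left(f,m \right)} = -4 + m$
$G{\left(Q \right)} = - \frac{9}{\sqrt{Q}}$ ($G{\left(Q \right)} = \frac{\left(-4 - 5\right) \sqrt{Q}}{Q} = \frac{\left(-9\right) \sqrt{Q}}{Q} = - \frac{9}{\sqrt{Q}}$)
$\sqrt{G{\left(12 \right)} + r{\left(0,-11 \right)}} = \sqrt{- \frac{9}{2 \sqrt{3}} + \left(-11 + 2 \cdot 0\right)} = \sqrt{- 9 \frac{\sqrt{3}}{6} + \left(-11 + 0\right)} = \sqrt{- \frac{3 \sqrt{3}}{2} - 11} = \sqrt{-11 - \frac{3 \sqrt{3}}{2}}$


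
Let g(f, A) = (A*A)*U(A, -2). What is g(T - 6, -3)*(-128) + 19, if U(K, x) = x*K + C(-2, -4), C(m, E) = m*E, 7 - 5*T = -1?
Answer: -16109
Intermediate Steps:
T = 8/5 (T = 7/5 - ⅕*(-1) = 7/5 + ⅕ = 8/5 ≈ 1.6000)
C(m, E) = E*m
U(K, x) = 8 + K*x (U(K, x) = x*K - 4*(-2) = K*x + 8 = 8 + K*x)
g(f, A) = A²*(8 - 2*A) (g(f, A) = (A*A)*(8 + A*(-2)) = A²*(8 - 2*A))
g(T - 6, -3)*(-128) + 19 = (2*(-3)²*(4 - 1*(-3)))*(-128) + 19 = (2*9*(4 + 3))*(-128) + 19 = (2*9*7)*(-128) + 19 = 126*(-128) + 19 = -16128 + 19 = -16109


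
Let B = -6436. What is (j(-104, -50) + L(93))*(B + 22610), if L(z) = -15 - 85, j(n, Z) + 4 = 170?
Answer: 1067484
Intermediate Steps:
j(n, Z) = 166 (j(n, Z) = -4 + 170 = 166)
L(z) = -100
(j(-104, -50) + L(93))*(B + 22610) = (166 - 100)*(-6436 + 22610) = 66*16174 = 1067484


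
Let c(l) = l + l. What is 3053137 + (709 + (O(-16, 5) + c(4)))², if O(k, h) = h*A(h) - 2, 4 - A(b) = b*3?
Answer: 3488737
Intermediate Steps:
c(l) = 2*l
A(b) = 4 - 3*b (A(b) = 4 - b*3 = 4 - 3*b)
O(k, h) = -2 + h*(4 - 3*h) (O(k, h) = h*(4 - 3*h) - 2 = -2 + h*(4 - 3*h))
3053137 + (709 + (O(-16, 5) + c(4)))² = 3053137 + (709 + ((-2 - 1*5*(-4 + 3*5)) + 2*4))² = 3053137 + (709 + ((-2 - 1*5*(-4 + 15)) + 8))² = 3053137 + (709 + ((-2 - 1*5*11) + 8))² = 3053137 + (709 + ((-2 - 55) + 8))² = 3053137 + (709 + (-57 + 8))² = 3053137 + (709 - 49)² = 3053137 + 660² = 3053137 + 435600 = 3488737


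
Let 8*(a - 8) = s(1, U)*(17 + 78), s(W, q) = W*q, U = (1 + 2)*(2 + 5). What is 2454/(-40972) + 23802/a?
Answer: 3898335783/42180674 ≈ 92.420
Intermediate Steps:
U = 21 (U = 3*7 = 21)
a = 2059/8 (a = 8 + ((1*21)*(17 + 78))/8 = 8 + (21*95)/8 = 8 + (1/8)*1995 = 8 + 1995/8 = 2059/8 ≈ 257.38)
2454/(-40972) + 23802/a = 2454/(-40972) + 23802/(2059/8) = 2454*(-1/40972) + 23802*(8/2059) = -1227/20486 + 190416/2059 = 3898335783/42180674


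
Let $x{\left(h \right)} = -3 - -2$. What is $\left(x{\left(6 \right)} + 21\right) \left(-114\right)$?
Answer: $-2280$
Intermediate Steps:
$x{\left(h \right)} = -1$ ($x{\left(h \right)} = -3 + 2 = -1$)
$\left(x{\left(6 \right)} + 21\right) \left(-114\right) = \left(-1 + 21\right) \left(-114\right) = 20 \left(-114\right) = -2280$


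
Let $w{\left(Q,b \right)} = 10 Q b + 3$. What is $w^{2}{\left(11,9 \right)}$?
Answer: $986049$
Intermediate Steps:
$w{\left(Q,b \right)} = 3 + 10 Q b$ ($w{\left(Q,b \right)} = 10 Q b + 3 = 3 + 10 Q b$)
$w^{2}{\left(11,9 \right)} = \left(3 + 10 \cdot 11 \cdot 9\right)^{2} = \left(3 + 990\right)^{2} = 993^{2} = 986049$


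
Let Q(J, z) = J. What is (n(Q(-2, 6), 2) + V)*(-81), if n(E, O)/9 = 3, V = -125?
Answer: 7938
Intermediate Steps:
n(E, O) = 27 (n(E, O) = 9*3 = 27)
(n(Q(-2, 6), 2) + V)*(-81) = (27 - 125)*(-81) = -98*(-81) = 7938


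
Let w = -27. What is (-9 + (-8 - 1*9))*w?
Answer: 702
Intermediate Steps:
(-9 + (-8 - 1*9))*w = (-9 + (-8 - 1*9))*(-27) = (-9 + (-8 - 9))*(-27) = (-9 - 17)*(-27) = -26*(-27) = 702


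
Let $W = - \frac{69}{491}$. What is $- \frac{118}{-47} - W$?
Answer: $\frac{61181}{23077} \approx 2.6512$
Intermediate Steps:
$W = - \frac{69}{491}$ ($W = \left(-69\right) \frac{1}{491} = - \frac{69}{491} \approx -0.14053$)
$- \frac{118}{-47} - W = - \frac{118}{-47} - - \frac{69}{491} = \left(-118\right) \left(- \frac{1}{47}\right) + \frac{69}{491} = \frac{118}{47} + \frac{69}{491} = \frac{61181}{23077}$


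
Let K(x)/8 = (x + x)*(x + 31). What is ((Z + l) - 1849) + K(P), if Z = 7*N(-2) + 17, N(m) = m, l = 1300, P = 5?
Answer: 2334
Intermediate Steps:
K(x) = 16*x*(31 + x) (K(x) = 8*((x + x)*(x + 31)) = 8*((2*x)*(31 + x)) = 8*(2*x*(31 + x)) = 16*x*(31 + x))
Z = 3 (Z = 7*(-2) + 17 = -14 + 17 = 3)
((Z + l) - 1849) + K(P) = ((3 + 1300) - 1849) + 16*5*(31 + 5) = (1303 - 1849) + 16*5*36 = -546 + 2880 = 2334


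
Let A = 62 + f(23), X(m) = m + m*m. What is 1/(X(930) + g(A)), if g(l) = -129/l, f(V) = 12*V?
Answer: 338/292650411 ≈ 1.1550e-6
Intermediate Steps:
X(m) = m + m²
A = 338 (A = 62 + 12*23 = 62 + 276 = 338)
1/(X(930) + g(A)) = 1/(930*(1 + 930) - 129/338) = 1/(930*931 - 129*1/338) = 1/(865830 - 129/338) = 1/(292650411/338) = 338/292650411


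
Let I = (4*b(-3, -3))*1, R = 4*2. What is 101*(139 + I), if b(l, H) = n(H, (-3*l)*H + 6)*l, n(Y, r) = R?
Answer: 4343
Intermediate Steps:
R = 8
n(Y, r) = 8
b(l, H) = 8*l
I = -96 (I = (4*(8*(-3)))*1 = (4*(-24))*1 = -96*1 = -96)
101*(139 + I) = 101*(139 - 96) = 101*43 = 4343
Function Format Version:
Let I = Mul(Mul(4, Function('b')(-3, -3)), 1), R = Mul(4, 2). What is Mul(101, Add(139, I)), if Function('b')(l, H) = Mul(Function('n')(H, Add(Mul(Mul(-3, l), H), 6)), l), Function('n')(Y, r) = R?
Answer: 4343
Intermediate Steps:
R = 8
Function('n')(Y, r) = 8
Function('b')(l, H) = Mul(8, l)
I = -96 (I = Mul(Mul(4, Mul(8, -3)), 1) = Mul(Mul(4, -24), 1) = Mul(-96, 1) = -96)
Mul(101, Add(139, I)) = Mul(101, Add(139, -96)) = Mul(101, 43) = 4343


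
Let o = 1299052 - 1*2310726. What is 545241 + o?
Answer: -466433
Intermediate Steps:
o = -1011674 (o = 1299052 - 2310726 = -1011674)
545241 + o = 545241 - 1011674 = -466433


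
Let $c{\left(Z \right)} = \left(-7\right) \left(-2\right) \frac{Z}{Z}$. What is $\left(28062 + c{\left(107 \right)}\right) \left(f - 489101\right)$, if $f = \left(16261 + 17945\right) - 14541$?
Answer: $-13179885136$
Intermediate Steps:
$f = 19665$ ($f = 34206 - 14541 = 19665$)
$c{\left(Z \right)} = 14$ ($c{\left(Z \right)} = 14 \cdot 1 = 14$)
$\left(28062 + c{\left(107 \right)}\right) \left(f - 489101\right) = \left(28062 + 14\right) \left(19665 - 489101\right) = 28076 \left(-469436\right) = -13179885136$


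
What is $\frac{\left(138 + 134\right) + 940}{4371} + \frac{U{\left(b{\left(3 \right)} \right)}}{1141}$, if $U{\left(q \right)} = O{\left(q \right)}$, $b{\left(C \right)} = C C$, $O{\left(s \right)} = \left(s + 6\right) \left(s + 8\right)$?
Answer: $\frac{832499}{1662437} \approx 0.50077$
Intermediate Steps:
$O{\left(s \right)} = \left(6 + s\right) \left(8 + s\right)$
$b{\left(C \right)} = C^{2}$
$U{\left(q \right)} = 48 + q^{2} + 14 q$
$\frac{\left(138 + 134\right) + 940}{4371} + \frac{U{\left(b{\left(3 \right)} \right)}}{1141} = \frac{\left(138 + 134\right) + 940}{4371} + \frac{48 + \left(3^{2}\right)^{2} + 14 \cdot 3^{2}}{1141} = \left(272 + 940\right) \frac{1}{4371} + \left(48 + 9^{2} + 14 \cdot 9\right) \frac{1}{1141} = 1212 \cdot \frac{1}{4371} + \left(48 + 81 + 126\right) \frac{1}{1141} = \frac{404}{1457} + 255 \cdot \frac{1}{1141} = \frac{404}{1457} + \frac{255}{1141} = \frac{832499}{1662437}$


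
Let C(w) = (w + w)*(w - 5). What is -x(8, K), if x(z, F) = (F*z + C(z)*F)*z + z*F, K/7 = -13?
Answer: 41496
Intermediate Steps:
K = -91 (K = 7*(-13) = -91)
C(w) = 2*w*(-5 + w) (C(w) = (2*w)*(-5 + w) = 2*w*(-5 + w))
x(z, F) = F*z + z*(F*z + 2*F*z*(-5 + z)) (x(z, F) = (F*z + (2*z*(-5 + z))*F)*z + z*F = (F*z + 2*F*z*(-5 + z))*z + F*z = z*(F*z + 2*F*z*(-5 + z)) + F*z = F*z + z*(F*z + 2*F*z*(-5 + z)))
-x(8, K) = -(-91)*8*(1 + 8 + 2*8*(-5 + 8)) = -(-91)*8*(1 + 8 + 2*8*3) = -(-91)*8*(1 + 8 + 48) = -(-91)*8*57 = -1*(-41496) = 41496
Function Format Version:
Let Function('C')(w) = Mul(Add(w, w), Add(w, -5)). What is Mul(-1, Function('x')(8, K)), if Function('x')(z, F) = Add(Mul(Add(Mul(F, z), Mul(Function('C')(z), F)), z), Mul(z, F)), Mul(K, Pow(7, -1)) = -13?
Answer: 41496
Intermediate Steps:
K = -91 (K = Mul(7, -13) = -91)
Function('C')(w) = Mul(2, w, Add(-5, w)) (Function('C')(w) = Mul(Mul(2, w), Add(-5, w)) = Mul(2, w, Add(-5, w)))
Function('x')(z, F) = Add(Mul(F, z), Mul(z, Add(Mul(F, z), Mul(2, F, z, Add(-5, z))))) (Function('x')(z, F) = Add(Mul(Add(Mul(F, z), Mul(Mul(2, z, Add(-5, z)), F)), z), Mul(z, F)) = Add(Mul(Add(Mul(F, z), Mul(2, F, z, Add(-5, z))), z), Mul(F, z)) = Add(Mul(z, Add(Mul(F, z), Mul(2, F, z, Add(-5, z)))), Mul(F, z)) = Add(Mul(F, z), Mul(z, Add(Mul(F, z), Mul(2, F, z, Add(-5, z))))))
Mul(-1, Function('x')(8, K)) = Mul(-1, Mul(-91, 8, Add(1, 8, Mul(2, 8, Add(-5, 8))))) = Mul(-1, Mul(-91, 8, Add(1, 8, Mul(2, 8, 3)))) = Mul(-1, Mul(-91, 8, Add(1, 8, 48))) = Mul(-1, Mul(-91, 8, 57)) = Mul(-1, -41496) = 41496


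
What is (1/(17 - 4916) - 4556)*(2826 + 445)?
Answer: -73008212995/4899 ≈ -1.4903e+7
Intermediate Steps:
(1/(17 - 4916) - 4556)*(2826 + 445) = (1/(-4899) - 4556)*3271 = (-1/4899 - 4556)*3271 = -22319845/4899*3271 = -73008212995/4899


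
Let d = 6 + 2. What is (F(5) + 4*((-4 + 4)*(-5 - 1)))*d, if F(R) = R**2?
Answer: 200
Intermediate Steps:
d = 8
(F(5) + 4*((-4 + 4)*(-5 - 1)))*d = (5**2 + 4*((-4 + 4)*(-5 - 1)))*8 = (25 + 4*(0*(-6)))*8 = (25 + 4*0)*8 = (25 + 0)*8 = 25*8 = 200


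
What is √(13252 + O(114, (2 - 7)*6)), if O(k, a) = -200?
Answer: 2*√3263 ≈ 114.25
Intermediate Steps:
√(13252 + O(114, (2 - 7)*6)) = √(13252 - 200) = √13052 = 2*√3263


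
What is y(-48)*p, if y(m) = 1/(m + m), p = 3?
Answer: -1/32 ≈ -0.031250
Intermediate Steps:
y(m) = 1/(2*m)
y(-48)*p = ((½)/(-48))*3 = ((½)*(-1/48))*3 = -1/96*3 = -1/32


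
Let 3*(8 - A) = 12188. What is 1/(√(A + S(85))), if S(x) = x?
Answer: -I*√35727/11909 ≈ -0.015872*I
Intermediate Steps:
A = -12164/3 (A = 8 - ⅓*12188 = 8 - 12188/3 = -12164/3 ≈ -4054.7)
1/(√(A + S(85))) = 1/(√(-12164/3 + 85)) = 1/(√(-11909/3)) = 1/(I*√35727/3) = -I*√35727/11909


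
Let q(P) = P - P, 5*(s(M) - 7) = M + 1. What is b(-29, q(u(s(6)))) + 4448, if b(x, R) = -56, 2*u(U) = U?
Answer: 4392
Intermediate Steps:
s(M) = 36/5 + M/5 (s(M) = 7 + (M + 1)/5 = 7 + (1 + M)/5 = 7 + (⅕ + M/5) = 36/5 + M/5)
u(U) = U/2
q(P) = 0
b(-29, q(u(s(6)))) + 4448 = -56 + 4448 = 4392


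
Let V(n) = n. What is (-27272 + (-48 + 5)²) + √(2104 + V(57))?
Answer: -25423 + √2161 ≈ -25377.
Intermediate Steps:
(-27272 + (-48 + 5)²) + √(2104 + V(57)) = (-27272 + (-48 + 5)²) + √(2104 + 57) = (-27272 + (-43)²) + √2161 = (-27272 + 1849) + √2161 = -25423 + √2161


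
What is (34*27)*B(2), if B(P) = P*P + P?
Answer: 5508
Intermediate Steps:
B(P) = P + P**2 (B(P) = P**2 + P = P + P**2)
(34*27)*B(2) = (34*27)*(2*(1 + 2)) = 918*(2*3) = 918*6 = 5508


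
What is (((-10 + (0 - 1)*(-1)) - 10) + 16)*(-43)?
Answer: 129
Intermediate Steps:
(((-10 + (0 - 1)*(-1)) - 10) + 16)*(-43) = (((-10 - 1*(-1)) - 10) + 16)*(-43) = (((-10 + 1) - 10) + 16)*(-43) = ((-9 - 10) + 16)*(-43) = (-19 + 16)*(-43) = -3*(-43) = 129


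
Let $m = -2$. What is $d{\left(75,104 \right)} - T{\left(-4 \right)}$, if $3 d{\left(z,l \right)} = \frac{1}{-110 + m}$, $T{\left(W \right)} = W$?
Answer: $\frac{1343}{336} \approx 3.997$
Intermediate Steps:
$d{\left(z,l \right)} = - \frac{1}{336}$ ($d{\left(z,l \right)} = \frac{1}{3 \left(-110 - 2\right)} = \frac{1}{3 \left(-112\right)} = \frac{1}{3} \left(- \frac{1}{112}\right) = - \frac{1}{336}$)
$d{\left(75,104 \right)} - T{\left(-4 \right)} = - \frac{1}{336} - -4 = - \frac{1}{336} + 4 = \frac{1343}{336}$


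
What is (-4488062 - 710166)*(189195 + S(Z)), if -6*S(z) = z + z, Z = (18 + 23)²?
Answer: -2941698018112/3 ≈ -9.8057e+11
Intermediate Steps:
Z = 1681 (Z = 41² = 1681)
S(z) = -z/3 (S(z) = -(z + z)/6 = -z/3)
(-4488062 - 710166)*(189195 + S(Z)) = (-4488062 - 710166)*(189195 - ⅓*1681) = -5198228*(189195 - 1681/3) = -5198228*565904/3 = -2941698018112/3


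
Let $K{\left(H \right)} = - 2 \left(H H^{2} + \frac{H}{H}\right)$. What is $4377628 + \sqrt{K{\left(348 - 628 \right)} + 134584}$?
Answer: $4377628 + \sqrt{44038582} \approx 4.3843 \cdot 10^{6}$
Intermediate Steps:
$K{\left(H \right)} = -2 - 2 H^{3}$ ($K{\left(H \right)} = - 2 \left(H^{3} + 1\right) = - 2 \left(1 + H^{3}\right) = -2 - 2 H^{3}$)
$4377628 + \sqrt{K{\left(348 - 628 \right)} + 134584} = 4377628 + \sqrt{\left(-2 - 2 \left(348 - 628\right)^{3}\right) + 134584} = 4377628 + \sqrt{\left(-2 - 2 \left(-280\right)^{3}\right) + 134584} = 4377628 + \sqrt{\left(-2 - -43904000\right) + 134584} = 4377628 + \sqrt{\left(-2 + 43904000\right) + 134584} = 4377628 + \sqrt{43903998 + 134584} = 4377628 + \sqrt{44038582}$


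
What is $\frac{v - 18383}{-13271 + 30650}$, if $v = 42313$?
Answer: $\frac{23930}{17379} \approx 1.3769$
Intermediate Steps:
$\frac{v - 18383}{-13271 + 30650} = \frac{42313 - 18383}{-13271 + 30650} = \frac{23930}{17379}$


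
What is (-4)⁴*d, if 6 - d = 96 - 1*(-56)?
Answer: -37376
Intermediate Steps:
d = -146 (d = 6 - (96 - 1*(-56)) = 6 - (96 + 56) = 6 - 1*152 = 6 - 152 = -146)
(-4)⁴*d = (-4)⁴*(-146) = 256*(-146) = -37376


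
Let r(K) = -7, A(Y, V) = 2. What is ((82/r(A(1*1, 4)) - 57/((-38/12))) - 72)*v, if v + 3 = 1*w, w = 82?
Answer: -36340/7 ≈ -5191.4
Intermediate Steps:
v = 79 (v = -3 + 1*82 = -3 + 82 = 79)
((82/r(A(1*1, 4)) - 57/((-38/12))) - 72)*v = ((82/(-7) - 57/((-38/12))) - 72)*79 = ((82*(-⅐) - 57/((-38*1/12))) - 72)*79 = ((-82/7 - 57/(-19/6)) - 72)*79 = ((-82/7 - 57*(-6/19)) - 72)*79 = ((-82/7 + 18) - 72)*79 = (44/7 - 72)*79 = -460/7*79 = -36340/7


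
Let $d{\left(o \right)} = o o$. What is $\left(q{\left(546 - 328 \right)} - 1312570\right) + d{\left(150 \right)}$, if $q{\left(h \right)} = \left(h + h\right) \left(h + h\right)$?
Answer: $-1099974$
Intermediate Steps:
$d{\left(o \right)} = o^{2}$
$q{\left(h \right)} = 4 h^{2}$ ($q{\left(h \right)} = 2 h 2 h = 4 h^{2}$)
$\left(q{\left(546 - 328 \right)} - 1312570\right) + d{\left(150 \right)} = \left(4 \left(546 - 328\right)^{2} - 1312570\right) + 150^{2} = \left(4 \left(546 - 328\right)^{2} - 1312570\right) + 22500 = \left(4 \cdot 218^{2} - 1312570\right) + 22500 = \left(4 \cdot 47524 - 1312570\right) + 22500 = \left(190096 - 1312570\right) + 22500 = -1122474 + 22500 = -1099974$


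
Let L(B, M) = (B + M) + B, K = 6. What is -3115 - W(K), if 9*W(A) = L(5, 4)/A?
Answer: -84112/27 ≈ -3115.3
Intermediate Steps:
L(B, M) = M + 2*B
W(A) = 14/(9*A) (W(A) = ((4 + 2*5)/A)/9 = ((4 + 10)/A)/9 = (14/A)/9 = 14/(9*A))
-3115 - W(K) = -3115 - 14/(9*6) = -3115 - 1*7/27 = -3115 - 7/27 = -84112/27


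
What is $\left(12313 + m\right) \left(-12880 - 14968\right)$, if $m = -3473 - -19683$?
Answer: $-794308504$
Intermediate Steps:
$m = 16210$ ($m = -3473 + 19683 = 16210$)
$\left(12313 + m\right) \left(-12880 - 14968\right) = \left(12313 + 16210\right) \left(-12880 - 14968\right) = 28523 \left(-27848\right) = -794308504$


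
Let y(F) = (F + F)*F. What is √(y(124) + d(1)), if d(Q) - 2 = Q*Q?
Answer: √30755 ≈ 175.37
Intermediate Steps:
d(Q) = 2 + Q² (d(Q) = 2 + Q*Q = 2 + Q²)
y(F) = 2*F² (y(F) = (2*F)*F = 2*F²)
√(y(124) + d(1)) = √(2*124² + (2 + 1²)) = √(2*15376 + (2 + 1)) = √(30752 + 3) = √30755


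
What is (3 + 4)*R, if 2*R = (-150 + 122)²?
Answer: 2744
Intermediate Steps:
R = 392 (R = (-150 + 122)²/2 = (½)*(-28)² = (½)*784 = 392)
(3 + 4)*R = (3 + 4)*392 = 7*392 = 2744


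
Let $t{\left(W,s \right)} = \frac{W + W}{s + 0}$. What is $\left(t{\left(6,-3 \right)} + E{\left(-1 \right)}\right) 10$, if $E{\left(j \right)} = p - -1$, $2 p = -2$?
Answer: $-40$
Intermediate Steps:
$p = -1$ ($p = \frac{1}{2} \left(-2\right) = -1$)
$E{\left(j \right)} = 0$ ($E{\left(j \right)} = -1 - -1 = -1 + 1 = 0$)
$t{\left(W,s \right)} = \frac{2 W}{s}$
$\left(t{\left(6,-3 \right)} + E{\left(-1 \right)}\right) 10 = \left(2 \cdot 6 \frac{1}{-3} + 0\right) 10 = \left(2 \cdot 6 \left(- \frac{1}{3}\right) + 0\right) 10 = \left(-4 + 0\right) 10 = \left(-4\right) 10 = -40$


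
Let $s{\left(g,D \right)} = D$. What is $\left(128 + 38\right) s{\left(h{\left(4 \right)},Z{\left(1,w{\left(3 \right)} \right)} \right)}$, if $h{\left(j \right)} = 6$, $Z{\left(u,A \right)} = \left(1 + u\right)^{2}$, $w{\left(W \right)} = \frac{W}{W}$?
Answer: $664$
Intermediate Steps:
$w{\left(W \right)} = 1$
$\left(128 + 38\right) s{\left(h{\left(4 \right)},Z{\left(1,w{\left(3 \right)} \right)} \right)} = \left(128 + 38\right) \left(1 + 1\right)^{2} = 166 \cdot 2^{2} = 166 \cdot 4 = 664$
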